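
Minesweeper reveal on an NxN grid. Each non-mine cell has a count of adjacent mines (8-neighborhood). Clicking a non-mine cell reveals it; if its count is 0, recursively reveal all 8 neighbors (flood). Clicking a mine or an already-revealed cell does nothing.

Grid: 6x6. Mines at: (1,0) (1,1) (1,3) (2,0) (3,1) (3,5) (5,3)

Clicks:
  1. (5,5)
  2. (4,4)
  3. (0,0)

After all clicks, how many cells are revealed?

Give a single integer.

Click 1 (5,5) count=0: revealed 4 new [(4,4) (4,5) (5,4) (5,5)] -> total=4
Click 2 (4,4) count=2: revealed 0 new [(none)] -> total=4
Click 3 (0,0) count=2: revealed 1 new [(0,0)] -> total=5

Answer: 5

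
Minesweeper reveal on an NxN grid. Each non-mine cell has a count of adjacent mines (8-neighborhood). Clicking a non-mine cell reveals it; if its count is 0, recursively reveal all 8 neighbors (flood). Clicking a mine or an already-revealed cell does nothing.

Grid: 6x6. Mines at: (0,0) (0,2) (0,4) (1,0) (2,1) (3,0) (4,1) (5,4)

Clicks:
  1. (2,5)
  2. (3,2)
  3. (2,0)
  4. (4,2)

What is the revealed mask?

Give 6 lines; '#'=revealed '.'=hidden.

Answer: ......
..####
#.####
..####
..####
......

Derivation:
Click 1 (2,5) count=0: revealed 16 new [(1,2) (1,3) (1,4) (1,5) (2,2) (2,3) (2,4) (2,5) (3,2) (3,3) (3,4) (3,5) (4,2) (4,3) (4,4) (4,5)] -> total=16
Click 2 (3,2) count=2: revealed 0 new [(none)] -> total=16
Click 3 (2,0) count=3: revealed 1 new [(2,0)] -> total=17
Click 4 (4,2) count=1: revealed 0 new [(none)] -> total=17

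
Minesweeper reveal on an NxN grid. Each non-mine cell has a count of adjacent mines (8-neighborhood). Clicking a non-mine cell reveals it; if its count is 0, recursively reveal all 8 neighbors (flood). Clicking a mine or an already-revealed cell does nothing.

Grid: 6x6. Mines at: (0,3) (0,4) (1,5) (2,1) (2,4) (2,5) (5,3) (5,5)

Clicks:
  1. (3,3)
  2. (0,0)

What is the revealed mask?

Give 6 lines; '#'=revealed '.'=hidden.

Click 1 (3,3) count=1: revealed 1 new [(3,3)] -> total=1
Click 2 (0,0) count=0: revealed 6 new [(0,0) (0,1) (0,2) (1,0) (1,1) (1,2)] -> total=7

Answer: ###...
###...
......
...#..
......
......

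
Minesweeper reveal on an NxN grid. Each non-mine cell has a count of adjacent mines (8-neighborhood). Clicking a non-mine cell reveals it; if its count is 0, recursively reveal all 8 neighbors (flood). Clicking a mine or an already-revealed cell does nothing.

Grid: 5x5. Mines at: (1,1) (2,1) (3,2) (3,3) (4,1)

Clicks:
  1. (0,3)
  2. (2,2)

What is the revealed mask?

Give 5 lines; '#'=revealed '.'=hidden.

Click 1 (0,3) count=0: revealed 9 new [(0,2) (0,3) (0,4) (1,2) (1,3) (1,4) (2,2) (2,3) (2,4)] -> total=9
Click 2 (2,2) count=4: revealed 0 new [(none)] -> total=9

Answer: ..###
..###
..###
.....
.....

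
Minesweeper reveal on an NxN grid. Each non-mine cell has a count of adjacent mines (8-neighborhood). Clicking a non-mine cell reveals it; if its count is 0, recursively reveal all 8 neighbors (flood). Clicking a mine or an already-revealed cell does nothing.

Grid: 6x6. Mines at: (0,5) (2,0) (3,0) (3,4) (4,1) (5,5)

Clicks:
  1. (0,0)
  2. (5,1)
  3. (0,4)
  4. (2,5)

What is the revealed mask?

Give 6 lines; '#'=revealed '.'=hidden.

Answer: #####.
#####.
.#####
.###..
......
.#....

Derivation:
Click 1 (0,0) count=0: revealed 17 new [(0,0) (0,1) (0,2) (0,3) (0,4) (1,0) (1,1) (1,2) (1,3) (1,4) (2,1) (2,2) (2,3) (2,4) (3,1) (3,2) (3,3)] -> total=17
Click 2 (5,1) count=1: revealed 1 new [(5,1)] -> total=18
Click 3 (0,4) count=1: revealed 0 new [(none)] -> total=18
Click 4 (2,5) count=1: revealed 1 new [(2,5)] -> total=19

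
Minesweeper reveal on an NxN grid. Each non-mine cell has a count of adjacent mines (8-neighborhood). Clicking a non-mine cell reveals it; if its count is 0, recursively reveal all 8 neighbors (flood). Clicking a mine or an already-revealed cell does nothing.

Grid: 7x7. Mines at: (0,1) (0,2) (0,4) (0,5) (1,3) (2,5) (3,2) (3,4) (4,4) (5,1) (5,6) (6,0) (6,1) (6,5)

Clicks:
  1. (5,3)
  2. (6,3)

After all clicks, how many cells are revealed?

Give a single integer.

Click 1 (5,3) count=1: revealed 1 new [(5,3)] -> total=1
Click 2 (6,3) count=0: revealed 5 new [(5,2) (5,4) (6,2) (6,3) (6,4)] -> total=6

Answer: 6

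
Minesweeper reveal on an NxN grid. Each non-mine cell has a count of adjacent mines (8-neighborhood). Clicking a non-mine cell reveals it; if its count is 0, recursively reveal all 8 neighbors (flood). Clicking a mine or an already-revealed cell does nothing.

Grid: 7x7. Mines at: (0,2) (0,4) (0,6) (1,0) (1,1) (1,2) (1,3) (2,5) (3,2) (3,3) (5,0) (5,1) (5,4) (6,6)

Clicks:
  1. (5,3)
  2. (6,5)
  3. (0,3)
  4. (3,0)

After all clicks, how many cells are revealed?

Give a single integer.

Answer: 9

Derivation:
Click 1 (5,3) count=1: revealed 1 new [(5,3)] -> total=1
Click 2 (6,5) count=2: revealed 1 new [(6,5)] -> total=2
Click 3 (0,3) count=4: revealed 1 new [(0,3)] -> total=3
Click 4 (3,0) count=0: revealed 6 new [(2,0) (2,1) (3,0) (3,1) (4,0) (4,1)] -> total=9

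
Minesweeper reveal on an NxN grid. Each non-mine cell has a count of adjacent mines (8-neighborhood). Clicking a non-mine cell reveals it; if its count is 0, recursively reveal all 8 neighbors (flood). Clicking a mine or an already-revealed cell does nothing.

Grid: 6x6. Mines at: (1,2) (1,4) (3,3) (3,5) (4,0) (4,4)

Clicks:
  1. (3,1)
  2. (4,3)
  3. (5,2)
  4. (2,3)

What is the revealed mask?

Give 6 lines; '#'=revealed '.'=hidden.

Answer: ......
......
...#..
.#....
.###..
.###..

Derivation:
Click 1 (3,1) count=1: revealed 1 new [(3,1)] -> total=1
Click 2 (4,3) count=2: revealed 1 new [(4,3)] -> total=2
Click 3 (5,2) count=0: revealed 5 new [(4,1) (4,2) (5,1) (5,2) (5,3)] -> total=7
Click 4 (2,3) count=3: revealed 1 new [(2,3)] -> total=8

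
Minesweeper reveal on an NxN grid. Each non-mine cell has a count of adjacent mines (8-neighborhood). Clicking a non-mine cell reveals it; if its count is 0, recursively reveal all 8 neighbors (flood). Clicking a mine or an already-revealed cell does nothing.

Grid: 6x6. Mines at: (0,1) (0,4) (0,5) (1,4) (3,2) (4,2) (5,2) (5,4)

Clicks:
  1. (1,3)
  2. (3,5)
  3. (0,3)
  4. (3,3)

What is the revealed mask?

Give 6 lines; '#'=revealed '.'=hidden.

Answer: ...#..
...#..
...###
...###
...###
......

Derivation:
Click 1 (1,3) count=2: revealed 1 new [(1,3)] -> total=1
Click 2 (3,5) count=0: revealed 9 new [(2,3) (2,4) (2,5) (3,3) (3,4) (3,5) (4,3) (4,4) (4,5)] -> total=10
Click 3 (0,3) count=2: revealed 1 new [(0,3)] -> total=11
Click 4 (3,3) count=2: revealed 0 new [(none)] -> total=11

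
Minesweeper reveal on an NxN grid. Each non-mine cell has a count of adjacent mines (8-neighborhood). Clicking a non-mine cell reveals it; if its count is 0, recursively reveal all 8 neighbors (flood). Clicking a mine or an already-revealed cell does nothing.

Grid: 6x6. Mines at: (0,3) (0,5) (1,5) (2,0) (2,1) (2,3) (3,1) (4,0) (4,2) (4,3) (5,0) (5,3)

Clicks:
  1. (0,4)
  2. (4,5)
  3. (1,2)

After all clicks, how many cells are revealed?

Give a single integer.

Answer: 10

Derivation:
Click 1 (0,4) count=3: revealed 1 new [(0,4)] -> total=1
Click 2 (4,5) count=0: revealed 8 new [(2,4) (2,5) (3,4) (3,5) (4,4) (4,5) (5,4) (5,5)] -> total=9
Click 3 (1,2) count=3: revealed 1 new [(1,2)] -> total=10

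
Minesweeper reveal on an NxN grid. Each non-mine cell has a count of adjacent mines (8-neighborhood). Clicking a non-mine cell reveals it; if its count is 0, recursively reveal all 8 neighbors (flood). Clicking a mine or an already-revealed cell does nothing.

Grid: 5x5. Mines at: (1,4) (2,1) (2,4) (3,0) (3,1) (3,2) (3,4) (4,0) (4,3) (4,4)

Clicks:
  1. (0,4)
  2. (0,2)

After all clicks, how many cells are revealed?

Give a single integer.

Answer: 9

Derivation:
Click 1 (0,4) count=1: revealed 1 new [(0,4)] -> total=1
Click 2 (0,2) count=0: revealed 8 new [(0,0) (0,1) (0,2) (0,3) (1,0) (1,1) (1,2) (1,3)] -> total=9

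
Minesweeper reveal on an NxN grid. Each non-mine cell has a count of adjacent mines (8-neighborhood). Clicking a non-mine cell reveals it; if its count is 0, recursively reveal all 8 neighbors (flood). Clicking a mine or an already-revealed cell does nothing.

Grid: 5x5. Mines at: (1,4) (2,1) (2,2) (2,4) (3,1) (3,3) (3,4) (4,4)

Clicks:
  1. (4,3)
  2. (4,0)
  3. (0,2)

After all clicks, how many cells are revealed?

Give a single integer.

Answer: 10

Derivation:
Click 1 (4,3) count=3: revealed 1 new [(4,3)] -> total=1
Click 2 (4,0) count=1: revealed 1 new [(4,0)] -> total=2
Click 3 (0,2) count=0: revealed 8 new [(0,0) (0,1) (0,2) (0,3) (1,0) (1,1) (1,2) (1,3)] -> total=10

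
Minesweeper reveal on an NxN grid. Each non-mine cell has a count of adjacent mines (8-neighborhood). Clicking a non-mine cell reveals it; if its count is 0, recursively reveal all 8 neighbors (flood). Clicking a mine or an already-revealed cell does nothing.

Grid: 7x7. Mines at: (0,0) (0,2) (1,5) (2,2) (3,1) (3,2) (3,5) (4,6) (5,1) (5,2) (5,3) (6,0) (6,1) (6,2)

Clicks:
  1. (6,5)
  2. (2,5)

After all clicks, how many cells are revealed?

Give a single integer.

Answer: 7

Derivation:
Click 1 (6,5) count=0: revealed 6 new [(5,4) (5,5) (5,6) (6,4) (6,5) (6,6)] -> total=6
Click 2 (2,5) count=2: revealed 1 new [(2,5)] -> total=7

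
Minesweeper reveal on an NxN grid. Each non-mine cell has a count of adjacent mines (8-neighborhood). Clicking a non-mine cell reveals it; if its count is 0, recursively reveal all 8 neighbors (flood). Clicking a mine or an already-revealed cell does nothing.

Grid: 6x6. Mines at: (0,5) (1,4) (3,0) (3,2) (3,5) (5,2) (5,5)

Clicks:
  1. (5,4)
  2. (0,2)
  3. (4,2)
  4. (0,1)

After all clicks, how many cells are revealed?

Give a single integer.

Click 1 (5,4) count=1: revealed 1 new [(5,4)] -> total=1
Click 2 (0,2) count=0: revealed 12 new [(0,0) (0,1) (0,2) (0,3) (1,0) (1,1) (1,2) (1,3) (2,0) (2,1) (2,2) (2,3)] -> total=13
Click 3 (4,2) count=2: revealed 1 new [(4,2)] -> total=14
Click 4 (0,1) count=0: revealed 0 new [(none)] -> total=14

Answer: 14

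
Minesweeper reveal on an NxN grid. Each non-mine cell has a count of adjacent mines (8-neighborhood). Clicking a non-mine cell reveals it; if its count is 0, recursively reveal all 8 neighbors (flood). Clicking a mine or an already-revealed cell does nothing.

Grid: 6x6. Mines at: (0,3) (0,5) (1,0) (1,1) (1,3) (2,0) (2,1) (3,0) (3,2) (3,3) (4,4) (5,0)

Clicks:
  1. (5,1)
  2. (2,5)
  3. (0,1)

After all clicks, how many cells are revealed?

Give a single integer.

Answer: 8

Derivation:
Click 1 (5,1) count=1: revealed 1 new [(5,1)] -> total=1
Click 2 (2,5) count=0: revealed 6 new [(1,4) (1,5) (2,4) (2,5) (3,4) (3,5)] -> total=7
Click 3 (0,1) count=2: revealed 1 new [(0,1)] -> total=8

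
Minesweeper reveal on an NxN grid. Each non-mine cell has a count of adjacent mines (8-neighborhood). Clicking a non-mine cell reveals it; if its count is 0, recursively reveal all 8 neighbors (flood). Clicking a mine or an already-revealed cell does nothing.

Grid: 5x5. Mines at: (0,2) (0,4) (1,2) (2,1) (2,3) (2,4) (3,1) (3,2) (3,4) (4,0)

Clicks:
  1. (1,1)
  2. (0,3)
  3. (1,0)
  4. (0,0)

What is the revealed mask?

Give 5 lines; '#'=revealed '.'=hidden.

Click 1 (1,1) count=3: revealed 1 new [(1,1)] -> total=1
Click 2 (0,3) count=3: revealed 1 new [(0,3)] -> total=2
Click 3 (1,0) count=1: revealed 1 new [(1,0)] -> total=3
Click 4 (0,0) count=0: revealed 2 new [(0,0) (0,1)] -> total=5

Answer: ##.#.
##...
.....
.....
.....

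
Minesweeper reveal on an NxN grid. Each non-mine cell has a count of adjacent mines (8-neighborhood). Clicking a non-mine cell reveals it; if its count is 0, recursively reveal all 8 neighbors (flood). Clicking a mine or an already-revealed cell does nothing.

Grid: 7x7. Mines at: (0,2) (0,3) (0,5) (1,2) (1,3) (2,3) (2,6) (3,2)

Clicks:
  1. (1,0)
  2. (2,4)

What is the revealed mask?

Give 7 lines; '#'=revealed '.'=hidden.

Answer: ##.....
##.....
##..#..
##.####
#######
#######
#######

Derivation:
Click 1 (1,0) count=0: revealed 33 new [(0,0) (0,1) (1,0) (1,1) (2,0) (2,1) (3,0) (3,1) (3,3) (3,4) (3,5) (3,6) (4,0) (4,1) (4,2) (4,3) (4,4) (4,5) (4,6) (5,0) (5,1) (5,2) (5,3) (5,4) (5,5) (5,6) (6,0) (6,1) (6,2) (6,3) (6,4) (6,5) (6,6)] -> total=33
Click 2 (2,4) count=2: revealed 1 new [(2,4)] -> total=34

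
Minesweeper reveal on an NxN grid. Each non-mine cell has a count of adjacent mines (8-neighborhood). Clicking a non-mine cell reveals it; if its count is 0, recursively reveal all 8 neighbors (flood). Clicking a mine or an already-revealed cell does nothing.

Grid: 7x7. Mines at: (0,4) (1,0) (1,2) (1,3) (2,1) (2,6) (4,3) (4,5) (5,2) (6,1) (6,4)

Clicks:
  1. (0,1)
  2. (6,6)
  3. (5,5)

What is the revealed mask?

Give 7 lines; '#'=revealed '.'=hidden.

Answer: .#.....
.......
.......
.......
.......
.....##
.....##

Derivation:
Click 1 (0,1) count=2: revealed 1 new [(0,1)] -> total=1
Click 2 (6,6) count=0: revealed 4 new [(5,5) (5,6) (6,5) (6,6)] -> total=5
Click 3 (5,5) count=2: revealed 0 new [(none)] -> total=5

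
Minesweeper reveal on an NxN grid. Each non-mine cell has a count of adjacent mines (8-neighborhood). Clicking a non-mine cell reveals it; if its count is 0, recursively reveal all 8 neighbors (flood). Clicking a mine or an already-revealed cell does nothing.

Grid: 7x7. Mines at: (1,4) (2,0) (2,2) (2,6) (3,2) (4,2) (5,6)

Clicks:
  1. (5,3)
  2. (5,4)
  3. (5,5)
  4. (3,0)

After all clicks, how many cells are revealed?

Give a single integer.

Answer: 25

Derivation:
Click 1 (5,3) count=1: revealed 1 new [(5,3)] -> total=1
Click 2 (5,4) count=0: revealed 24 new [(2,3) (2,4) (2,5) (3,0) (3,1) (3,3) (3,4) (3,5) (4,0) (4,1) (4,3) (4,4) (4,5) (5,0) (5,1) (5,2) (5,4) (5,5) (6,0) (6,1) (6,2) (6,3) (6,4) (6,5)] -> total=25
Click 3 (5,5) count=1: revealed 0 new [(none)] -> total=25
Click 4 (3,0) count=1: revealed 0 new [(none)] -> total=25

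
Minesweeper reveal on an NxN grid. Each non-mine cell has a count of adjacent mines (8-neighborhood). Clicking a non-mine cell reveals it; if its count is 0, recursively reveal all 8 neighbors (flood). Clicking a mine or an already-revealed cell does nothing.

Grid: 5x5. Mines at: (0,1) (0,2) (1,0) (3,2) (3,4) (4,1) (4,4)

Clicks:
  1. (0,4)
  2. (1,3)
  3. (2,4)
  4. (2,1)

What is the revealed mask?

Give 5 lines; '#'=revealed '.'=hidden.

Answer: ...##
...##
.#.##
.....
.....

Derivation:
Click 1 (0,4) count=0: revealed 6 new [(0,3) (0,4) (1,3) (1,4) (2,3) (2,4)] -> total=6
Click 2 (1,3) count=1: revealed 0 new [(none)] -> total=6
Click 3 (2,4) count=1: revealed 0 new [(none)] -> total=6
Click 4 (2,1) count=2: revealed 1 new [(2,1)] -> total=7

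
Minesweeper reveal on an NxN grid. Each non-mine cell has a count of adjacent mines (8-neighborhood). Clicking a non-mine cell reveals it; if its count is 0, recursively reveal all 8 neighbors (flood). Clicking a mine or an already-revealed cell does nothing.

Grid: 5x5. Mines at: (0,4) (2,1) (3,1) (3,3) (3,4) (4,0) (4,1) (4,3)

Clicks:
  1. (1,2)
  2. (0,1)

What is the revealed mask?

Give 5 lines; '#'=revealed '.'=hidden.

Click 1 (1,2) count=1: revealed 1 new [(1,2)] -> total=1
Click 2 (0,1) count=0: revealed 7 new [(0,0) (0,1) (0,2) (0,3) (1,0) (1,1) (1,3)] -> total=8

Answer: ####.
####.
.....
.....
.....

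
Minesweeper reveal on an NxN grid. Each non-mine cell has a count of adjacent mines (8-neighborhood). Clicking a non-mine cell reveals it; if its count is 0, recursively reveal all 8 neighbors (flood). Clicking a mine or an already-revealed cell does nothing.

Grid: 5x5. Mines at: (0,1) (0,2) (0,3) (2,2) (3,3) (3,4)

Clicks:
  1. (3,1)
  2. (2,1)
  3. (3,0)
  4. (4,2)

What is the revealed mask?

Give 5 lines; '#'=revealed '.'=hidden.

Click 1 (3,1) count=1: revealed 1 new [(3,1)] -> total=1
Click 2 (2,1) count=1: revealed 1 new [(2,1)] -> total=2
Click 3 (3,0) count=0: revealed 8 new [(1,0) (1,1) (2,0) (3,0) (3,2) (4,0) (4,1) (4,2)] -> total=10
Click 4 (4,2) count=1: revealed 0 new [(none)] -> total=10

Answer: .....
##...
##...
###..
###..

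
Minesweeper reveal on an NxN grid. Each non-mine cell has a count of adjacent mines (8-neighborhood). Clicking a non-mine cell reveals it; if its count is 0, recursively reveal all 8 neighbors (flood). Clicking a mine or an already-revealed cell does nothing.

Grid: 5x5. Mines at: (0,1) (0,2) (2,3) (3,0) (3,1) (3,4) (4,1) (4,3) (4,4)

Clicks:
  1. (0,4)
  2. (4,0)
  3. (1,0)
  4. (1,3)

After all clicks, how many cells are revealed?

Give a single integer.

Answer: 6

Derivation:
Click 1 (0,4) count=0: revealed 4 new [(0,3) (0,4) (1,3) (1,4)] -> total=4
Click 2 (4,0) count=3: revealed 1 new [(4,0)] -> total=5
Click 3 (1,0) count=1: revealed 1 new [(1,0)] -> total=6
Click 4 (1,3) count=2: revealed 0 new [(none)] -> total=6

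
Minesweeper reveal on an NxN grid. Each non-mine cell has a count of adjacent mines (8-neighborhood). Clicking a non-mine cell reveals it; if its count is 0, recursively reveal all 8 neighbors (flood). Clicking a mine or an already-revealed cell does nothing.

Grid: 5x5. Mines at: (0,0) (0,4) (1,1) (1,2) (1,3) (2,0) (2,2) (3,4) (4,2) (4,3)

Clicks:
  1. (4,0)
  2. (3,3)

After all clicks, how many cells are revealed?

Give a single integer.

Click 1 (4,0) count=0: revealed 4 new [(3,0) (3,1) (4,0) (4,1)] -> total=4
Click 2 (3,3) count=4: revealed 1 new [(3,3)] -> total=5

Answer: 5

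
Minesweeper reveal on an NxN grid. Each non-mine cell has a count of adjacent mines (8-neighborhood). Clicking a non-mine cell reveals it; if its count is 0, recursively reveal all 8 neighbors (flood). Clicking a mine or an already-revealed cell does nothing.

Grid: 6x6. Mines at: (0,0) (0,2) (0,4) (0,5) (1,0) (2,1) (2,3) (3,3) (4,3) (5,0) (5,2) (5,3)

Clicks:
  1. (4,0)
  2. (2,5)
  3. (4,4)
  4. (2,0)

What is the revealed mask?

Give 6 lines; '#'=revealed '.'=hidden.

Click 1 (4,0) count=1: revealed 1 new [(4,0)] -> total=1
Click 2 (2,5) count=0: revealed 10 new [(1,4) (1,5) (2,4) (2,5) (3,4) (3,5) (4,4) (4,5) (5,4) (5,5)] -> total=11
Click 3 (4,4) count=3: revealed 0 new [(none)] -> total=11
Click 4 (2,0) count=2: revealed 1 new [(2,0)] -> total=12

Answer: ......
....##
#...##
....##
#...##
....##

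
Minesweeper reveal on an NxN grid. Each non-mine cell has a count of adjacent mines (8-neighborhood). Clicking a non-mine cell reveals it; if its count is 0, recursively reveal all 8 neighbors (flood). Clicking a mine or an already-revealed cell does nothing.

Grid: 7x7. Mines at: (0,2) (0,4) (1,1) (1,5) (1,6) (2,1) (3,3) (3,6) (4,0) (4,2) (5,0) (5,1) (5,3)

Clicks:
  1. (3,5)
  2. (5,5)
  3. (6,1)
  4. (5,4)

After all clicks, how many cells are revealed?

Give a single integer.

Answer: 11

Derivation:
Click 1 (3,5) count=1: revealed 1 new [(3,5)] -> total=1
Click 2 (5,5) count=0: revealed 9 new [(4,4) (4,5) (4,6) (5,4) (5,5) (5,6) (6,4) (6,5) (6,6)] -> total=10
Click 3 (6,1) count=2: revealed 1 new [(6,1)] -> total=11
Click 4 (5,4) count=1: revealed 0 new [(none)] -> total=11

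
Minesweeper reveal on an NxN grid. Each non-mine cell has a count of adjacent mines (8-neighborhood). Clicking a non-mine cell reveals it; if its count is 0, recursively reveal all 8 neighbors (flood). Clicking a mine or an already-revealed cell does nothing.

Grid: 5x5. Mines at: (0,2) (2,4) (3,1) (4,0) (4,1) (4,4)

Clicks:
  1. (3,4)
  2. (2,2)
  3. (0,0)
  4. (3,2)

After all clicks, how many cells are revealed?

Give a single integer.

Click 1 (3,4) count=2: revealed 1 new [(3,4)] -> total=1
Click 2 (2,2) count=1: revealed 1 new [(2,2)] -> total=2
Click 3 (0,0) count=0: revealed 6 new [(0,0) (0,1) (1,0) (1,1) (2,0) (2,1)] -> total=8
Click 4 (3,2) count=2: revealed 1 new [(3,2)] -> total=9

Answer: 9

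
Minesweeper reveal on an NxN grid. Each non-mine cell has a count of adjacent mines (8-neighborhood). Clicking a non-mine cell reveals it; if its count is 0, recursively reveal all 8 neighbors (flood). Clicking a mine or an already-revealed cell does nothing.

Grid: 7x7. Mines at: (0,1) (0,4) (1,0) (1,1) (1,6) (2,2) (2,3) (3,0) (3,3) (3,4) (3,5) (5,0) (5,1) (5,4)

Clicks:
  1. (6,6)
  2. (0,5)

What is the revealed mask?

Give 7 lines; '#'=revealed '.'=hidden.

Click 1 (6,6) count=0: revealed 6 new [(4,5) (4,6) (5,5) (5,6) (6,5) (6,6)] -> total=6
Click 2 (0,5) count=2: revealed 1 new [(0,5)] -> total=7

Answer: .....#.
.......
.......
.......
.....##
.....##
.....##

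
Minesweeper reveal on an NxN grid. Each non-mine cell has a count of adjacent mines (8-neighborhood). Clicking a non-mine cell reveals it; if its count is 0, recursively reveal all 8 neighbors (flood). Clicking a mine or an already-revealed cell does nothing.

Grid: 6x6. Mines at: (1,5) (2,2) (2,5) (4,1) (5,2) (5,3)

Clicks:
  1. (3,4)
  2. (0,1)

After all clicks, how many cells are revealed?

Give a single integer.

Answer: 15

Derivation:
Click 1 (3,4) count=1: revealed 1 new [(3,4)] -> total=1
Click 2 (0,1) count=0: revealed 14 new [(0,0) (0,1) (0,2) (0,3) (0,4) (1,0) (1,1) (1,2) (1,3) (1,4) (2,0) (2,1) (3,0) (3,1)] -> total=15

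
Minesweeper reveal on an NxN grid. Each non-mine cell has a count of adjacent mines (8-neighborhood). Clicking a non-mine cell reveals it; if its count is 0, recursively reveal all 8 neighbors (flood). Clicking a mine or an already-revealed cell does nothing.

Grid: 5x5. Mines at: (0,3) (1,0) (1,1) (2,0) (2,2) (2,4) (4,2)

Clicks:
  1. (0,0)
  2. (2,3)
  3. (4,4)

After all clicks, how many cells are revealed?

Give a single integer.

Answer: 6

Derivation:
Click 1 (0,0) count=2: revealed 1 new [(0,0)] -> total=1
Click 2 (2,3) count=2: revealed 1 new [(2,3)] -> total=2
Click 3 (4,4) count=0: revealed 4 new [(3,3) (3,4) (4,3) (4,4)] -> total=6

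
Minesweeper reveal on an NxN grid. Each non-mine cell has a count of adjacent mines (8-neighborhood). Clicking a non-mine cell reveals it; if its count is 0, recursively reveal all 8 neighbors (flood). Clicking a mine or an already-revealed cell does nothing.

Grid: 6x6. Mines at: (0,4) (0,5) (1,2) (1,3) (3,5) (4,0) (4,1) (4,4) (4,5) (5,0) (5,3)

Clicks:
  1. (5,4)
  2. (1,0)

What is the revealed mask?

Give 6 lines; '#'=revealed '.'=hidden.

Answer: ##....
##....
##....
##....
......
....#.

Derivation:
Click 1 (5,4) count=3: revealed 1 new [(5,4)] -> total=1
Click 2 (1,0) count=0: revealed 8 new [(0,0) (0,1) (1,0) (1,1) (2,0) (2,1) (3,0) (3,1)] -> total=9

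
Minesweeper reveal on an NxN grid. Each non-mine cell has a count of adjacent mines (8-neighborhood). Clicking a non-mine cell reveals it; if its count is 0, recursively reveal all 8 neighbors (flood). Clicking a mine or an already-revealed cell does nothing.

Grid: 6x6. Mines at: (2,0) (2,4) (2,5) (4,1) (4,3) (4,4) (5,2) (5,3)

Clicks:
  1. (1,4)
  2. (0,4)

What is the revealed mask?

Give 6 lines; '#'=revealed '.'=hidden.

Click 1 (1,4) count=2: revealed 1 new [(1,4)] -> total=1
Click 2 (0,4) count=0: revealed 17 new [(0,0) (0,1) (0,2) (0,3) (0,4) (0,5) (1,0) (1,1) (1,2) (1,3) (1,5) (2,1) (2,2) (2,3) (3,1) (3,2) (3,3)] -> total=18

Answer: ######
######
.###..
.###..
......
......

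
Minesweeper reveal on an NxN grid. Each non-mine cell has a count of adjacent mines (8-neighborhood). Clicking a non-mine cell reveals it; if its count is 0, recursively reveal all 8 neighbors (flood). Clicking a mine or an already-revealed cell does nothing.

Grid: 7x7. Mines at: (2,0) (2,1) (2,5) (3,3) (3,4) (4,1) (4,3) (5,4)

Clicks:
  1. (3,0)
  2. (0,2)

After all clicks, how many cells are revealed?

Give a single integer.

Answer: 18

Derivation:
Click 1 (3,0) count=3: revealed 1 new [(3,0)] -> total=1
Click 2 (0,2) count=0: revealed 17 new [(0,0) (0,1) (0,2) (0,3) (0,4) (0,5) (0,6) (1,0) (1,1) (1,2) (1,3) (1,4) (1,5) (1,6) (2,2) (2,3) (2,4)] -> total=18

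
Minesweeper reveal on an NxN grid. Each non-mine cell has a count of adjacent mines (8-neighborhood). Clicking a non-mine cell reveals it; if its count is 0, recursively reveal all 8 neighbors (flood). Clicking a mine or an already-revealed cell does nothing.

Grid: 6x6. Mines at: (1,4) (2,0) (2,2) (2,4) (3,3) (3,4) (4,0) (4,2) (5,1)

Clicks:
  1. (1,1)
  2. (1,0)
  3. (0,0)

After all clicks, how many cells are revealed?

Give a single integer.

Click 1 (1,1) count=2: revealed 1 new [(1,1)] -> total=1
Click 2 (1,0) count=1: revealed 1 new [(1,0)] -> total=2
Click 3 (0,0) count=0: revealed 6 new [(0,0) (0,1) (0,2) (0,3) (1,2) (1,3)] -> total=8

Answer: 8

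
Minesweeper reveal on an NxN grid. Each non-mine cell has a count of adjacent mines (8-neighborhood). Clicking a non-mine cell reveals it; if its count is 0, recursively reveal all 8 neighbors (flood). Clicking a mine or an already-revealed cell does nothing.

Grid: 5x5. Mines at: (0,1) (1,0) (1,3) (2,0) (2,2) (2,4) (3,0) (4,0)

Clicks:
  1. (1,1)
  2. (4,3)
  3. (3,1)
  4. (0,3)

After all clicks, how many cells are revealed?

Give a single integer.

Answer: 10

Derivation:
Click 1 (1,1) count=4: revealed 1 new [(1,1)] -> total=1
Click 2 (4,3) count=0: revealed 8 new [(3,1) (3,2) (3,3) (3,4) (4,1) (4,2) (4,3) (4,4)] -> total=9
Click 3 (3,1) count=4: revealed 0 new [(none)] -> total=9
Click 4 (0,3) count=1: revealed 1 new [(0,3)] -> total=10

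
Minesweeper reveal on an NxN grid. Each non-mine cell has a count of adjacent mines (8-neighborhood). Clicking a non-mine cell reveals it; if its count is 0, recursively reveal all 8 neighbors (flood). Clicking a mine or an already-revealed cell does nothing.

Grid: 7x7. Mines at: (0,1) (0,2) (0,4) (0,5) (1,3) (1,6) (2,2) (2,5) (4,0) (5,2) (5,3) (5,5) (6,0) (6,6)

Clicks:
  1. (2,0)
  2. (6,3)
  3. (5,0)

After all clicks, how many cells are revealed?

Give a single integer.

Click 1 (2,0) count=0: revealed 6 new [(1,0) (1,1) (2,0) (2,1) (3,0) (3,1)] -> total=6
Click 2 (6,3) count=2: revealed 1 new [(6,3)] -> total=7
Click 3 (5,0) count=2: revealed 1 new [(5,0)] -> total=8

Answer: 8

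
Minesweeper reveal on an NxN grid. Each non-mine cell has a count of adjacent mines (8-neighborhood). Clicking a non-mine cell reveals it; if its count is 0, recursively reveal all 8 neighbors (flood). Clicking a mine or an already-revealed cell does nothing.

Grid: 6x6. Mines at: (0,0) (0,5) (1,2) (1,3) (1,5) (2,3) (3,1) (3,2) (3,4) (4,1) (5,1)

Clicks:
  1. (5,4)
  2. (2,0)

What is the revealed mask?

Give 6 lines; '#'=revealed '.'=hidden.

Answer: ......
......
#.....
......
..####
..####

Derivation:
Click 1 (5,4) count=0: revealed 8 new [(4,2) (4,3) (4,4) (4,5) (5,2) (5,3) (5,4) (5,5)] -> total=8
Click 2 (2,0) count=1: revealed 1 new [(2,0)] -> total=9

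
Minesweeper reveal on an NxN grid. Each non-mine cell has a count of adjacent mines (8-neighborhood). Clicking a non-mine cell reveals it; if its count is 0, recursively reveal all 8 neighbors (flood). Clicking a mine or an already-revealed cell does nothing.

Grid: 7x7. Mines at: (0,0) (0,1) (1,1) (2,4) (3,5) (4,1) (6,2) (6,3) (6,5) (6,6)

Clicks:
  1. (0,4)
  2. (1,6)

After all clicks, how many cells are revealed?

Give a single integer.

Click 1 (0,4) count=0: revealed 12 new [(0,2) (0,3) (0,4) (0,5) (0,6) (1,2) (1,3) (1,4) (1,5) (1,6) (2,5) (2,6)] -> total=12
Click 2 (1,6) count=0: revealed 0 new [(none)] -> total=12

Answer: 12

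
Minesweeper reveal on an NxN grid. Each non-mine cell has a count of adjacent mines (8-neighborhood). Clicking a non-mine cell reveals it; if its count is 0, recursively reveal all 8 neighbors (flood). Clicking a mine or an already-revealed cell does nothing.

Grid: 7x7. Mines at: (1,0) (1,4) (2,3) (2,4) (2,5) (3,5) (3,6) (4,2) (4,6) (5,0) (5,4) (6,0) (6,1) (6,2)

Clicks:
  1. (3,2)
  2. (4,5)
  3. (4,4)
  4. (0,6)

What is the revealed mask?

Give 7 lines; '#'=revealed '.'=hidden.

Answer: .....##
.....##
.......
..#....
....##.
.......
.......

Derivation:
Click 1 (3,2) count=2: revealed 1 new [(3,2)] -> total=1
Click 2 (4,5) count=4: revealed 1 new [(4,5)] -> total=2
Click 3 (4,4) count=2: revealed 1 new [(4,4)] -> total=3
Click 4 (0,6) count=0: revealed 4 new [(0,5) (0,6) (1,5) (1,6)] -> total=7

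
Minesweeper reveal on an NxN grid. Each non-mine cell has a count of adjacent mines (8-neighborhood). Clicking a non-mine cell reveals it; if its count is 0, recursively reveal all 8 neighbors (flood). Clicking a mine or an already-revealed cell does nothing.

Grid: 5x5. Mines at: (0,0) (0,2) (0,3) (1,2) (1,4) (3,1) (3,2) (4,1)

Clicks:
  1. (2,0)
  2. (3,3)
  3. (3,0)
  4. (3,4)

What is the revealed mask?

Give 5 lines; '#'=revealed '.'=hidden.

Click 1 (2,0) count=1: revealed 1 new [(2,0)] -> total=1
Click 2 (3,3) count=1: revealed 1 new [(3,3)] -> total=2
Click 3 (3,0) count=2: revealed 1 new [(3,0)] -> total=3
Click 4 (3,4) count=0: revealed 5 new [(2,3) (2,4) (3,4) (4,3) (4,4)] -> total=8

Answer: .....
.....
#..##
#..##
...##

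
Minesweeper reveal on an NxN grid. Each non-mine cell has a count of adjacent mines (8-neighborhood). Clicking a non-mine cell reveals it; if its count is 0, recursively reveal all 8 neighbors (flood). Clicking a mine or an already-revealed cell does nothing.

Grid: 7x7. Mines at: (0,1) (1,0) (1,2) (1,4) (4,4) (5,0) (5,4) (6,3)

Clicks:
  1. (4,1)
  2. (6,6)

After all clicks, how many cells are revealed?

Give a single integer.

Click 1 (4,1) count=1: revealed 1 new [(4,1)] -> total=1
Click 2 (6,6) count=0: revealed 14 new [(0,5) (0,6) (1,5) (1,6) (2,5) (2,6) (3,5) (3,6) (4,5) (4,6) (5,5) (5,6) (6,5) (6,6)] -> total=15

Answer: 15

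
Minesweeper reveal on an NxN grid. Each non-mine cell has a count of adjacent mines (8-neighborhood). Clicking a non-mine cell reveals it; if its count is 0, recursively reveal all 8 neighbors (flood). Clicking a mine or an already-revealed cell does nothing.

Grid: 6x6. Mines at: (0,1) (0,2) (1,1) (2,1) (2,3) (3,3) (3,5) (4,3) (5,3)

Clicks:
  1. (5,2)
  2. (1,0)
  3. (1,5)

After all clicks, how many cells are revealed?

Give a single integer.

Answer: 10

Derivation:
Click 1 (5,2) count=2: revealed 1 new [(5,2)] -> total=1
Click 2 (1,0) count=3: revealed 1 new [(1,0)] -> total=2
Click 3 (1,5) count=0: revealed 8 new [(0,3) (0,4) (0,5) (1,3) (1,4) (1,5) (2,4) (2,5)] -> total=10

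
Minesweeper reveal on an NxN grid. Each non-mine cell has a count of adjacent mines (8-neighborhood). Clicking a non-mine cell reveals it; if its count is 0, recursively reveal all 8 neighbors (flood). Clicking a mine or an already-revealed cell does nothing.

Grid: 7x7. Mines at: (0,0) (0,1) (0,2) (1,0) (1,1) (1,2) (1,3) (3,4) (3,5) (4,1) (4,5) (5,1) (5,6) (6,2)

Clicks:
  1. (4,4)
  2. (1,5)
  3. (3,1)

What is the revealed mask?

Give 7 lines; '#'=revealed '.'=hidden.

Answer: ....###
....###
....###
.#.....
....#..
.......
.......

Derivation:
Click 1 (4,4) count=3: revealed 1 new [(4,4)] -> total=1
Click 2 (1,5) count=0: revealed 9 new [(0,4) (0,5) (0,6) (1,4) (1,5) (1,6) (2,4) (2,5) (2,6)] -> total=10
Click 3 (3,1) count=1: revealed 1 new [(3,1)] -> total=11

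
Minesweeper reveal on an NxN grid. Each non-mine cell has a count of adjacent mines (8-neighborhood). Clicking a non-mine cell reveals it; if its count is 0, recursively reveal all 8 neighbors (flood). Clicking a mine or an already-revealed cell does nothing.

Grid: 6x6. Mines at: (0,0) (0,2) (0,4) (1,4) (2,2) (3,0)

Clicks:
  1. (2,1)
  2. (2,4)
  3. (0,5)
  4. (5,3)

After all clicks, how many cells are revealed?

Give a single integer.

Answer: 22

Derivation:
Click 1 (2,1) count=2: revealed 1 new [(2,1)] -> total=1
Click 2 (2,4) count=1: revealed 1 new [(2,4)] -> total=2
Click 3 (0,5) count=2: revealed 1 new [(0,5)] -> total=3
Click 4 (5,3) count=0: revealed 19 new [(2,3) (2,5) (3,1) (3,2) (3,3) (3,4) (3,5) (4,0) (4,1) (4,2) (4,3) (4,4) (4,5) (5,0) (5,1) (5,2) (5,3) (5,4) (5,5)] -> total=22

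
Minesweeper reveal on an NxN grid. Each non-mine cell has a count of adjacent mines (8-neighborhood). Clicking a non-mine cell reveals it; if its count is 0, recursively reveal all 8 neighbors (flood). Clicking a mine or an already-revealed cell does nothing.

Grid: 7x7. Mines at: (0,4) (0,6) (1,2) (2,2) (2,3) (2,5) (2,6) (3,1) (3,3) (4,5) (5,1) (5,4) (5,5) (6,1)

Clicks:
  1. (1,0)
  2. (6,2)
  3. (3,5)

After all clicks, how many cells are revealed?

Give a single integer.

Click 1 (1,0) count=0: revealed 6 new [(0,0) (0,1) (1,0) (1,1) (2,0) (2,1)] -> total=6
Click 2 (6,2) count=2: revealed 1 new [(6,2)] -> total=7
Click 3 (3,5) count=3: revealed 1 new [(3,5)] -> total=8

Answer: 8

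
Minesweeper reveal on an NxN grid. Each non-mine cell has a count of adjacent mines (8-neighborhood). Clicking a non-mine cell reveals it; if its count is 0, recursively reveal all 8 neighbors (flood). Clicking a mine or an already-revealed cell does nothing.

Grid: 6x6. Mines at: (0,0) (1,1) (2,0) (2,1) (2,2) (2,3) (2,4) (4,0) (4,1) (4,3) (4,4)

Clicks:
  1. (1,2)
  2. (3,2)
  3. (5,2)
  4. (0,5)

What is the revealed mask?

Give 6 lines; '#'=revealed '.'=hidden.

Answer: ..####
..####
......
..#...
......
..#...

Derivation:
Click 1 (1,2) count=4: revealed 1 new [(1,2)] -> total=1
Click 2 (3,2) count=5: revealed 1 new [(3,2)] -> total=2
Click 3 (5,2) count=2: revealed 1 new [(5,2)] -> total=3
Click 4 (0,5) count=0: revealed 7 new [(0,2) (0,3) (0,4) (0,5) (1,3) (1,4) (1,5)] -> total=10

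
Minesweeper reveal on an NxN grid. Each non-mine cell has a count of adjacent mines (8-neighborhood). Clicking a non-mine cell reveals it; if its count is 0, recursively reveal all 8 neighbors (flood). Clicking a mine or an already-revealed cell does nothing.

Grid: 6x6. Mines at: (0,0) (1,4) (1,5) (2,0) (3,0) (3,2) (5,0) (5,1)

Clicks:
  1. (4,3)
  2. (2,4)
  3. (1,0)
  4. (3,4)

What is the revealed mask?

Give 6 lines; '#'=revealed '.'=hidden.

Answer: ......
#.....
...###
...###
..####
..####

Derivation:
Click 1 (4,3) count=1: revealed 1 new [(4,3)] -> total=1
Click 2 (2,4) count=2: revealed 1 new [(2,4)] -> total=2
Click 3 (1,0) count=2: revealed 1 new [(1,0)] -> total=3
Click 4 (3,4) count=0: revealed 12 new [(2,3) (2,5) (3,3) (3,4) (3,5) (4,2) (4,4) (4,5) (5,2) (5,3) (5,4) (5,5)] -> total=15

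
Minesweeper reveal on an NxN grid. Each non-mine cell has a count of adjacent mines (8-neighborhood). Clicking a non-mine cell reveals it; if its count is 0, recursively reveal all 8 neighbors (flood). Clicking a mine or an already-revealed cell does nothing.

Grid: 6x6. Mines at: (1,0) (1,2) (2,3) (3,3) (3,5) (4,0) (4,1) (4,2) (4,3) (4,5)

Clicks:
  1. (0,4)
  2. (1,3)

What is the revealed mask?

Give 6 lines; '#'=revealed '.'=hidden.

Click 1 (0,4) count=0: revealed 8 new [(0,3) (0,4) (0,5) (1,3) (1,4) (1,5) (2,4) (2,5)] -> total=8
Click 2 (1,3) count=2: revealed 0 new [(none)] -> total=8

Answer: ...###
...###
....##
......
......
......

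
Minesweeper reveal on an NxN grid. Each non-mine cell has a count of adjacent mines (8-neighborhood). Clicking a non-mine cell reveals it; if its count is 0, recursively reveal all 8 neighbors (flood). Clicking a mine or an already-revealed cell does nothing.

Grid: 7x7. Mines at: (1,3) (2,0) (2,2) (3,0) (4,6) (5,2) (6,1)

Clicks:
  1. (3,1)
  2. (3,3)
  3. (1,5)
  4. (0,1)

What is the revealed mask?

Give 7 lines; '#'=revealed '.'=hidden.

Answer: ###.###
###.###
...####
.#.####
...###.
...####
...####

Derivation:
Click 1 (3,1) count=3: revealed 1 new [(3,1)] -> total=1
Click 2 (3,3) count=1: revealed 1 new [(3,3)] -> total=2
Click 3 (1,5) count=0: revealed 24 new [(0,4) (0,5) (0,6) (1,4) (1,5) (1,6) (2,3) (2,4) (2,5) (2,6) (3,4) (3,5) (3,6) (4,3) (4,4) (4,5) (5,3) (5,4) (5,5) (5,6) (6,3) (6,4) (6,5) (6,6)] -> total=26
Click 4 (0,1) count=0: revealed 6 new [(0,0) (0,1) (0,2) (1,0) (1,1) (1,2)] -> total=32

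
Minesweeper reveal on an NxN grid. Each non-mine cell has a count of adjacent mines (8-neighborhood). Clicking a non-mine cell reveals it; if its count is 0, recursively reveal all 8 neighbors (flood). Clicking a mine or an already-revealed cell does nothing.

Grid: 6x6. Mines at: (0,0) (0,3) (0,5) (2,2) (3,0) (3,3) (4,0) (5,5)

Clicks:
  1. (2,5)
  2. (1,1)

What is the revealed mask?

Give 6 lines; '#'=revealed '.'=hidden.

Click 1 (2,5) count=0: revealed 8 new [(1,4) (1,5) (2,4) (2,5) (3,4) (3,5) (4,4) (4,5)] -> total=8
Click 2 (1,1) count=2: revealed 1 new [(1,1)] -> total=9

Answer: ......
.#..##
....##
....##
....##
......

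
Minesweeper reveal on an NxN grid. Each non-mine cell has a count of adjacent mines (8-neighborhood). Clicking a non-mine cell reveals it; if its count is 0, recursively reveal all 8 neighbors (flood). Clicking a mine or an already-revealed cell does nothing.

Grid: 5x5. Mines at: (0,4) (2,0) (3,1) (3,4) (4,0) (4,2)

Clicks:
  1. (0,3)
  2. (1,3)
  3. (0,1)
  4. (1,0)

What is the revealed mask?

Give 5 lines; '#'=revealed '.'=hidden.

Click 1 (0,3) count=1: revealed 1 new [(0,3)] -> total=1
Click 2 (1,3) count=1: revealed 1 new [(1,3)] -> total=2
Click 3 (0,1) count=0: revealed 9 new [(0,0) (0,1) (0,2) (1,0) (1,1) (1,2) (2,1) (2,2) (2,3)] -> total=11
Click 4 (1,0) count=1: revealed 0 new [(none)] -> total=11

Answer: ####.
####.
.###.
.....
.....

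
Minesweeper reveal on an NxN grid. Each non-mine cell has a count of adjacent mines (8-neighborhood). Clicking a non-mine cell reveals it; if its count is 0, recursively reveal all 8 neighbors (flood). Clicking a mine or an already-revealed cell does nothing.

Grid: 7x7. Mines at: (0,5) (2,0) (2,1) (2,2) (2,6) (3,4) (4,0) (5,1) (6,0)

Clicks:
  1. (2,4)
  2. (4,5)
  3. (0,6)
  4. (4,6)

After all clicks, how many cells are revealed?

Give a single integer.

Click 1 (2,4) count=1: revealed 1 new [(2,4)] -> total=1
Click 2 (4,5) count=1: revealed 1 new [(4,5)] -> total=2
Click 3 (0,6) count=1: revealed 1 new [(0,6)] -> total=3
Click 4 (4,6) count=0: revealed 16 new [(3,5) (3,6) (4,2) (4,3) (4,4) (4,6) (5,2) (5,3) (5,4) (5,5) (5,6) (6,2) (6,3) (6,4) (6,5) (6,6)] -> total=19

Answer: 19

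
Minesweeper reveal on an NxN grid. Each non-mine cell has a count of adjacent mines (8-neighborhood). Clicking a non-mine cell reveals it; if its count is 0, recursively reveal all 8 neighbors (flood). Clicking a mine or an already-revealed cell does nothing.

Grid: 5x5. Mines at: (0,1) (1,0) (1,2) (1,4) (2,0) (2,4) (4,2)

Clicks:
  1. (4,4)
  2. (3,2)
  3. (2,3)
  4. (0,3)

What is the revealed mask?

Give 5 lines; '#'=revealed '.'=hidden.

Click 1 (4,4) count=0: revealed 4 new [(3,3) (3,4) (4,3) (4,4)] -> total=4
Click 2 (3,2) count=1: revealed 1 new [(3,2)] -> total=5
Click 3 (2,3) count=3: revealed 1 new [(2,3)] -> total=6
Click 4 (0,3) count=2: revealed 1 new [(0,3)] -> total=7

Answer: ...#.
.....
...#.
..###
...##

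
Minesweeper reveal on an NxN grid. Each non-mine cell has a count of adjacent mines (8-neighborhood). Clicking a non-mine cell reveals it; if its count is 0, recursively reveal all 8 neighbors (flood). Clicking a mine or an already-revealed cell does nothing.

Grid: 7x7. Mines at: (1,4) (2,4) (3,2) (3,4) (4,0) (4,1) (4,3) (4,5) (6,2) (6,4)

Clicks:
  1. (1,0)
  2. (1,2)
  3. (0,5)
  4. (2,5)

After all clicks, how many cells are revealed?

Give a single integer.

Answer: 16

Derivation:
Click 1 (1,0) count=0: revealed 14 new [(0,0) (0,1) (0,2) (0,3) (1,0) (1,1) (1,2) (1,3) (2,0) (2,1) (2,2) (2,3) (3,0) (3,1)] -> total=14
Click 2 (1,2) count=0: revealed 0 new [(none)] -> total=14
Click 3 (0,5) count=1: revealed 1 new [(0,5)] -> total=15
Click 4 (2,5) count=3: revealed 1 new [(2,5)] -> total=16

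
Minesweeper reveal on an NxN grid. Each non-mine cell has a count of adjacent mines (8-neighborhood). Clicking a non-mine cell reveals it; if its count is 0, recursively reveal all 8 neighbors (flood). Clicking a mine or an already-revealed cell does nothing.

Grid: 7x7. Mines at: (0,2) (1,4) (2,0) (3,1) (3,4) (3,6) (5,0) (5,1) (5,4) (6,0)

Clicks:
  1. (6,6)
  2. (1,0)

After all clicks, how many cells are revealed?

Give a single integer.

Answer: 7

Derivation:
Click 1 (6,6) count=0: revealed 6 new [(4,5) (4,6) (5,5) (5,6) (6,5) (6,6)] -> total=6
Click 2 (1,0) count=1: revealed 1 new [(1,0)] -> total=7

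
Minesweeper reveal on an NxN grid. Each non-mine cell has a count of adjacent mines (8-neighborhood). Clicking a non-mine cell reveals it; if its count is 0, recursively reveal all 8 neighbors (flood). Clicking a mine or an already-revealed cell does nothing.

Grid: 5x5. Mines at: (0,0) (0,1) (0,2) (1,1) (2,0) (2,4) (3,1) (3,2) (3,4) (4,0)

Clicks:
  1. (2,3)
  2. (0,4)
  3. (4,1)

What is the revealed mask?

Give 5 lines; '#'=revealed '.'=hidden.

Click 1 (2,3) count=3: revealed 1 new [(2,3)] -> total=1
Click 2 (0,4) count=0: revealed 4 new [(0,3) (0,4) (1,3) (1,4)] -> total=5
Click 3 (4,1) count=3: revealed 1 new [(4,1)] -> total=6

Answer: ...##
...##
...#.
.....
.#...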